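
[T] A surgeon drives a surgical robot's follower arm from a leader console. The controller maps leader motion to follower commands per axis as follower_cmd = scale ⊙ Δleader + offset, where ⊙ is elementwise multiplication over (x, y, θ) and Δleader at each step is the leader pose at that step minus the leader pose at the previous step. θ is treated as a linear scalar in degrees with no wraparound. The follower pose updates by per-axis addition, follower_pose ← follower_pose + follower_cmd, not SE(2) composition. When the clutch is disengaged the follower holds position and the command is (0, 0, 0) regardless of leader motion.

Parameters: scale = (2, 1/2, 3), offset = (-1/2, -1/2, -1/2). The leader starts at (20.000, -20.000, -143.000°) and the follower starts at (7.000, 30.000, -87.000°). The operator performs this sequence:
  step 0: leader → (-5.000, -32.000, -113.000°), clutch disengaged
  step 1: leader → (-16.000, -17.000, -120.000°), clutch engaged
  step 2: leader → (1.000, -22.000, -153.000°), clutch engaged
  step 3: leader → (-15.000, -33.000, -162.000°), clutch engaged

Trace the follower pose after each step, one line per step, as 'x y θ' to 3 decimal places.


7.000 30.000 -87.000
-15.500 37.000 -108.500
18.000 34.000 -208.000
-14.500 28.000 -235.500

step 0: Δleader=(-25.000, -12.000, 30.000°), disengaged; cmd=(0,0,0) → follower holds at (7.000, 30.000, -87.000°)
step 1: Δleader=(-11.000, 15.000, -7.000°), engaged; cmd=(-22.500, 7.000, -21.500°) → follower=(-15.500, 37.000, -108.500°)
step 2: Δleader=(17.000, -5.000, -33.000°), engaged; cmd=(33.500, -3.000, -99.500°) → follower=(18.000, 34.000, -208.000°)
step 3: Δleader=(-16.000, -11.000, -9.000°), engaged; cmd=(-32.500, -6.000, -27.500°) → follower=(-14.500, 28.000, -235.500°)


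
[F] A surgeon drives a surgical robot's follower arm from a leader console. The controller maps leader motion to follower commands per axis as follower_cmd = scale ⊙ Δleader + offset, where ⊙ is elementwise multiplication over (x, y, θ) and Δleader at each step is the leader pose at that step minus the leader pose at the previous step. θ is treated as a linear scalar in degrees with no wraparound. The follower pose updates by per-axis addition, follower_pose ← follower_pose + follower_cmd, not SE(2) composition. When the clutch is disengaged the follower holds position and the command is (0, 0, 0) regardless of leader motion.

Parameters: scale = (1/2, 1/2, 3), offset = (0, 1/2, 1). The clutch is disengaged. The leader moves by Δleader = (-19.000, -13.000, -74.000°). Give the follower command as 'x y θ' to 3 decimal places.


clutch disengaged → follower holds; cmd = (0, 0, 0)

0.000 0.000 0.000


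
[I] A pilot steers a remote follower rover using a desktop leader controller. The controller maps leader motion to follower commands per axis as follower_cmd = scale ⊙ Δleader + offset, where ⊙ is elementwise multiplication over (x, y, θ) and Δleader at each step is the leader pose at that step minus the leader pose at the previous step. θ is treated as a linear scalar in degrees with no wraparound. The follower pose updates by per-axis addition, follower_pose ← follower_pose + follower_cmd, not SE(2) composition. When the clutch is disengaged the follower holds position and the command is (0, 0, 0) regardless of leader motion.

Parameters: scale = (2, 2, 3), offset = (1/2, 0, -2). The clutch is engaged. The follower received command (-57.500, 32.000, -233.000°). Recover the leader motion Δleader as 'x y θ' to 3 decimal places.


-29.000 16.000 -77.000

axis x: (-57.500 − 1/2) / (2) = -29.000
axis y: (32.000 − 0) / (2) = 16.000
axis θ: (-233.000 − -2) / (3) = -77.000


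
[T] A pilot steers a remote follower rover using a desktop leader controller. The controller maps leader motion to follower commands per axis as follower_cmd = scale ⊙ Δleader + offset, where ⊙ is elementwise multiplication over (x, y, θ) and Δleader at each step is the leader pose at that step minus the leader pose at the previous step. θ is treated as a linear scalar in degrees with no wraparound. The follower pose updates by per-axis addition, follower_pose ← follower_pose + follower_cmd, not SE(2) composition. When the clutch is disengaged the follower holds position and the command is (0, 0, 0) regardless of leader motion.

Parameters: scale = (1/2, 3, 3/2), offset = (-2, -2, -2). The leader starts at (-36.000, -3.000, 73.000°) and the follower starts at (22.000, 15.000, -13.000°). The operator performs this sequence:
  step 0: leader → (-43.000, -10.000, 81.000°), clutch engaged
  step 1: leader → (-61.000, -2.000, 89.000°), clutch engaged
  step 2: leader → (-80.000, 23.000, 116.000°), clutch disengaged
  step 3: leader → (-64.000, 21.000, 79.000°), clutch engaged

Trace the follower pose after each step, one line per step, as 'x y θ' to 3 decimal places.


step 0: Δleader=(-7.000, -7.000, 8.000°), engaged; cmd=(-5.500, -23.000, 10.000°) → follower=(16.500, -8.000, -3.000°)
step 1: Δleader=(-18.000, 8.000, 8.000°), engaged; cmd=(-11.000, 22.000, 10.000°) → follower=(5.500, 14.000, 7.000°)
step 2: Δleader=(-19.000, 25.000, 27.000°), disengaged; cmd=(0,0,0) → follower holds at (5.500, 14.000, 7.000°)
step 3: Δleader=(16.000, -2.000, -37.000°), engaged; cmd=(6.000, -8.000, -57.500°) → follower=(11.500, 6.000, -50.500°)

16.500 -8.000 -3.000
5.500 14.000 7.000
5.500 14.000 7.000
11.500 6.000 -50.500


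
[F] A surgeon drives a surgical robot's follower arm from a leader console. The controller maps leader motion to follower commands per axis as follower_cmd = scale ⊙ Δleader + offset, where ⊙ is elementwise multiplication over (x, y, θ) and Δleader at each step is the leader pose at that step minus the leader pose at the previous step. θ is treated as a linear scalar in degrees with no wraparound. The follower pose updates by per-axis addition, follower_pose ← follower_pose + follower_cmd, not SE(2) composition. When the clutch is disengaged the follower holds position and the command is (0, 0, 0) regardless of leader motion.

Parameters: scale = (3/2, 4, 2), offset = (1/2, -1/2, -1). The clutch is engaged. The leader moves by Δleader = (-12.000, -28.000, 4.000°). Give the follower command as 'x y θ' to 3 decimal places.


-17.500 -112.500 7.000

axis x: 3/2·-12.000 + 1/2 = -17.500
axis y: 4·-28.000 + -1/2 = -112.500
axis θ: 2·4.000 + -1 = 7.000


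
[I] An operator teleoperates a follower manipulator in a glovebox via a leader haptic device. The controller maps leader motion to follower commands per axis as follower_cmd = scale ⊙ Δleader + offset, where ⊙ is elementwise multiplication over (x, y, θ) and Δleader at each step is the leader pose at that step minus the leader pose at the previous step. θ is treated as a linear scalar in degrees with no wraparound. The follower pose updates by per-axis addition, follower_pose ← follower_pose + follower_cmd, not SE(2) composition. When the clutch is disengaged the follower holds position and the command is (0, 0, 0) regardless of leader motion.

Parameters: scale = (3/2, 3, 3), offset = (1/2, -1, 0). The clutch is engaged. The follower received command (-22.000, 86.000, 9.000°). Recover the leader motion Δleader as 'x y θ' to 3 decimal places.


-15.000 29.000 3.000

axis x: (-22.000 − 1/2) / (3/2) = -15.000
axis y: (86.000 − -1) / (3) = 29.000
axis θ: (9.000 − 0) / (3) = 3.000


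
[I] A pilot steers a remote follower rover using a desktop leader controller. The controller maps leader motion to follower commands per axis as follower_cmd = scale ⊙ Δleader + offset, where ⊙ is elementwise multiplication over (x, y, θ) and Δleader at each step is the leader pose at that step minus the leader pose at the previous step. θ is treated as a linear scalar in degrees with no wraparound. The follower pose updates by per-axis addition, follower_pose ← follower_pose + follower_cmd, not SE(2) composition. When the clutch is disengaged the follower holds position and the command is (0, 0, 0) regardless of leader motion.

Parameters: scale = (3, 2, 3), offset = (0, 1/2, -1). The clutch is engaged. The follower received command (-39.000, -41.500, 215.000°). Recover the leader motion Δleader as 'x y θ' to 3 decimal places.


-13.000 -21.000 72.000

axis x: (-39.000 − 0) / (3) = -13.000
axis y: (-41.500 − 1/2) / (2) = -21.000
axis θ: (215.000 − -1) / (3) = 72.000


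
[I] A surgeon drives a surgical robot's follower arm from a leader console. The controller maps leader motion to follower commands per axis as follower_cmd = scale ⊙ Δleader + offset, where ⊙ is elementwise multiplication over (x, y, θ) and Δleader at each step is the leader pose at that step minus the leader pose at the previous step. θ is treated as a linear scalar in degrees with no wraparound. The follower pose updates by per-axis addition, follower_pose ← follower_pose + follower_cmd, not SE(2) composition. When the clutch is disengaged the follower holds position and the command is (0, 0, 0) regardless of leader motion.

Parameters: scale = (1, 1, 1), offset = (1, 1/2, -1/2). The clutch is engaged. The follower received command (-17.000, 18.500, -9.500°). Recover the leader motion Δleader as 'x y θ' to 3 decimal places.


-18.000 18.000 -9.000

axis x: (-17.000 − 1) / (1) = -18.000
axis y: (18.500 − 1/2) / (1) = 18.000
axis θ: (-9.500 − -1/2) / (1) = -9.000


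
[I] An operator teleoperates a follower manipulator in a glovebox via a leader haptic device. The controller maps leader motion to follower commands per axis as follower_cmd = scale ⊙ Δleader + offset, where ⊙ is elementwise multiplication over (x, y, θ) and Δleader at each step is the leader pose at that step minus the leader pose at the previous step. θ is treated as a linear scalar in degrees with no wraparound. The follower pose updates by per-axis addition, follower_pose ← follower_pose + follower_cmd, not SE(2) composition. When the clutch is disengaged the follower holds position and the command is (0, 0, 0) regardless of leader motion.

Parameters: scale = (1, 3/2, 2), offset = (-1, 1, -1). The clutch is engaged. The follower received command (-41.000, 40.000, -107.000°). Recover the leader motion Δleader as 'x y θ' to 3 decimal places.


axis x: (-41.000 − -1) / (1) = -40.000
axis y: (40.000 − 1) / (3/2) = 26.000
axis θ: (-107.000 − -1) / (2) = -53.000

-40.000 26.000 -53.000


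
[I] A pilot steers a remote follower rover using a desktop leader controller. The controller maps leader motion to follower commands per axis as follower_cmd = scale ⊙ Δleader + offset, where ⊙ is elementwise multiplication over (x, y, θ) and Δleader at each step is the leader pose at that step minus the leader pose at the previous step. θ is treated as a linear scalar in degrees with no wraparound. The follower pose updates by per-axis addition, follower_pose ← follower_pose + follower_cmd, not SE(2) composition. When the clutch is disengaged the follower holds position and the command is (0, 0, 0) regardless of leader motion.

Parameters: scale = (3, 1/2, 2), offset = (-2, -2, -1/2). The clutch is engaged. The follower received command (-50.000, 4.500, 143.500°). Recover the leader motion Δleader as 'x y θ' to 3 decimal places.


axis x: (-50.000 − -2) / (3) = -16.000
axis y: (4.500 − -2) / (1/2) = 13.000
axis θ: (143.500 − -1/2) / (2) = 72.000

-16.000 13.000 72.000


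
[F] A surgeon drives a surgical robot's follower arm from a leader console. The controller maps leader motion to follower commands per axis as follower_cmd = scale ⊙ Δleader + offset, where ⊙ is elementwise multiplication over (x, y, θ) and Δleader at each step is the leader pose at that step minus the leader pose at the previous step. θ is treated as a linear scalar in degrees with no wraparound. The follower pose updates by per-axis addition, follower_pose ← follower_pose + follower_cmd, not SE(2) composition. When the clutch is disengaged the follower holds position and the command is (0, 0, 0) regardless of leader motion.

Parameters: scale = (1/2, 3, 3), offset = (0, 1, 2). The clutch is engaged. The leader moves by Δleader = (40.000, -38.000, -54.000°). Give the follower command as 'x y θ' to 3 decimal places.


axis x: 1/2·40.000 + 0 = 20.000
axis y: 3·-38.000 + 1 = -113.000
axis θ: 3·-54.000 + 2 = -160.000

20.000 -113.000 -160.000


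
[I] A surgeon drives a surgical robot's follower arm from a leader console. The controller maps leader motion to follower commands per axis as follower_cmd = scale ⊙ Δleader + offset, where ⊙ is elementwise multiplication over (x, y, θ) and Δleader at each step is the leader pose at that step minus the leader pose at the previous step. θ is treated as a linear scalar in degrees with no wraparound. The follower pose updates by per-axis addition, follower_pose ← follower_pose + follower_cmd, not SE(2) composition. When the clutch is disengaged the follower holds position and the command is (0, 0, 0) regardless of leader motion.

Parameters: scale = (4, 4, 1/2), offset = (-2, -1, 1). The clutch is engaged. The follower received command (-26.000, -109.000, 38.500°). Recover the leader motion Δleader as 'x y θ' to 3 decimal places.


axis x: (-26.000 − -2) / (4) = -6.000
axis y: (-109.000 − -1) / (4) = -27.000
axis θ: (38.500 − 1) / (1/2) = 75.000

-6.000 -27.000 75.000


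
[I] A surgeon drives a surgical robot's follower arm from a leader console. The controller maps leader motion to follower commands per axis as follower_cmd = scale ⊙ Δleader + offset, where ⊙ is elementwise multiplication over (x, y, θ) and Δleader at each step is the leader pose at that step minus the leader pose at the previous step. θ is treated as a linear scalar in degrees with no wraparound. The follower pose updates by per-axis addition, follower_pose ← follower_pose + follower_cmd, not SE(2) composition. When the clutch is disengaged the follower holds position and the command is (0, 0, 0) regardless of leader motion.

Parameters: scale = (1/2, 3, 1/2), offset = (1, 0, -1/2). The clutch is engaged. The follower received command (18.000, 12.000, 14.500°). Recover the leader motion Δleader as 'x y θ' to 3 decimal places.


34.000 4.000 30.000

axis x: (18.000 − 1) / (1/2) = 34.000
axis y: (12.000 − 0) / (3) = 4.000
axis θ: (14.500 − -1/2) / (1/2) = 30.000


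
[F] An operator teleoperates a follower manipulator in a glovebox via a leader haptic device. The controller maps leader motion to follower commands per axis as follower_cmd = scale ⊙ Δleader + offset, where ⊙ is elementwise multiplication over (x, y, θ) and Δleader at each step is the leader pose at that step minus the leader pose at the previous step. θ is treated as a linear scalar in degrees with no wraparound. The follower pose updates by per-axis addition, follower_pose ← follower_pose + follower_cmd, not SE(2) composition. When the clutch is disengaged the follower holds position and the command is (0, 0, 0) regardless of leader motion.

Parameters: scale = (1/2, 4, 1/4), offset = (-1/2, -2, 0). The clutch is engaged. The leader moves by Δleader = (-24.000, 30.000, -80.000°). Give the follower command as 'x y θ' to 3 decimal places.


axis x: 1/2·-24.000 + -1/2 = -12.500
axis y: 4·30.000 + -2 = 118.000
axis θ: 1/4·-80.000 + 0 = -20.000

-12.500 118.000 -20.000


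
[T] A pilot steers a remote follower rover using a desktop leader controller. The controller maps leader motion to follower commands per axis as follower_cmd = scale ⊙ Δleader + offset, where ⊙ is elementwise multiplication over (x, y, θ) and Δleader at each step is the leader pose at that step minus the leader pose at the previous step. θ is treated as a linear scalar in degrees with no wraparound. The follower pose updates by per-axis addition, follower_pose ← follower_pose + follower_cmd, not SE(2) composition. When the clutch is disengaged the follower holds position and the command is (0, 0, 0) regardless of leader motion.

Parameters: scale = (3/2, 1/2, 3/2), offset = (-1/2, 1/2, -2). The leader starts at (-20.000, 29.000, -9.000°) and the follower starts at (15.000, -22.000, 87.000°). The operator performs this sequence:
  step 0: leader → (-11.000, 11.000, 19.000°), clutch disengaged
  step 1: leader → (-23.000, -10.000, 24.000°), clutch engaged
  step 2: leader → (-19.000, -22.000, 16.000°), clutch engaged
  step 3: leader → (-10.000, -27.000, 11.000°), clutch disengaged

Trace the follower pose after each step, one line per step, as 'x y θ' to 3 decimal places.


step 0: Δleader=(9.000, -18.000, 28.000°), disengaged; cmd=(0,0,0) → follower holds at (15.000, -22.000, 87.000°)
step 1: Δleader=(-12.000, -21.000, 5.000°), engaged; cmd=(-18.500, -10.000, 5.500°) → follower=(-3.500, -32.000, 92.500°)
step 2: Δleader=(4.000, -12.000, -8.000°), engaged; cmd=(5.500, -5.500, -14.000°) → follower=(2.000, -37.500, 78.500°)
step 3: Δleader=(9.000, -5.000, -5.000°), disengaged; cmd=(0,0,0) → follower holds at (2.000, -37.500, 78.500°)

15.000 -22.000 87.000
-3.500 -32.000 92.500
2.000 -37.500 78.500
2.000 -37.500 78.500


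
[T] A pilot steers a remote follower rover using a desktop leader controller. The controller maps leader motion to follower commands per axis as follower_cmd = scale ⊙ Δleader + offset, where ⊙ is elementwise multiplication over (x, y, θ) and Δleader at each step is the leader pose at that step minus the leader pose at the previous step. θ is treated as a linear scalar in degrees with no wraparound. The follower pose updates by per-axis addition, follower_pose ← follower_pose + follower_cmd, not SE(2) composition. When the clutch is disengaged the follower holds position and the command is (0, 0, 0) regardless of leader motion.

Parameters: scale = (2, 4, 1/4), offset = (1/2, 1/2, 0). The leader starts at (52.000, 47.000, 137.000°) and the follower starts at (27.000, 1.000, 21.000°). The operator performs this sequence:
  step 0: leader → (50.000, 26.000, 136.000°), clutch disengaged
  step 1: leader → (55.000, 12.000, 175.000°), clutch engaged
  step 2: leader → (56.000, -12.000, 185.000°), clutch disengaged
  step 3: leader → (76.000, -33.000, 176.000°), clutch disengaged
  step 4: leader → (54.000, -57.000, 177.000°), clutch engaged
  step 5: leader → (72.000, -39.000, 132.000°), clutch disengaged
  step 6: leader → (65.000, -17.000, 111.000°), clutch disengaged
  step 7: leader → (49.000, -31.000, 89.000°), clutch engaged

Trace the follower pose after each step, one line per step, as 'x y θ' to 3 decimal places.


step 0: Δleader=(-2.000, -21.000, -1.000°), disengaged; cmd=(0,0,0) → follower holds at (27.000, 1.000, 21.000°)
step 1: Δleader=(5.000, -14.000, 39.000°), engaged; cmd=(10.500, -55.500, 9.750°) → follower=(37.500, -54.500, 30.750°)
step 2: Δleader=(1.000, -24.000, 10.000°), disengaged; cmd=(0,0,0) → follower holds at (37.500, -54.500, 30.750°)
step 3: Δleader=(20.000, -21.000, -9.000°), disengaged; cmd=(0,0,0) → follower holds at (37.500, -54.500, 30.750°)
step 4: Δleader=(-22.000, -24.000, 1.000°), engaged; cmd=(-43.500, -95.500, 0.250°) → follower=(-6.000, -150.000, 31.000°)
step 5: Δleader=(18.000, 18.000, -45.000°), disengaged; cmd=(0,0,0) → follower holds at (-6.000, -150.000, 31.000°)
step 6: Δleader=(-7.000, 22.000, -21.000°), disengaged; cmd=(0,0,0) → follower holds at (-6.000, -150.000, 31.000°)
step 7: Δleader=(-16.000, -14.000, -22.000°), engaged; cmd=(-31.500, -55.500, -5.500°) → follower=(-37.500, -205.500, 25.500°)

27.000 1.000 21.000
37.500 -54.500 30.750
37.500 -54.500 30.750
37.500 -54.500 30.750
-6.000 -150.000 31.000
-6.000 -150.000 31.000
-6.000 -150.000 31.000
-37.500 -205.500 25.500


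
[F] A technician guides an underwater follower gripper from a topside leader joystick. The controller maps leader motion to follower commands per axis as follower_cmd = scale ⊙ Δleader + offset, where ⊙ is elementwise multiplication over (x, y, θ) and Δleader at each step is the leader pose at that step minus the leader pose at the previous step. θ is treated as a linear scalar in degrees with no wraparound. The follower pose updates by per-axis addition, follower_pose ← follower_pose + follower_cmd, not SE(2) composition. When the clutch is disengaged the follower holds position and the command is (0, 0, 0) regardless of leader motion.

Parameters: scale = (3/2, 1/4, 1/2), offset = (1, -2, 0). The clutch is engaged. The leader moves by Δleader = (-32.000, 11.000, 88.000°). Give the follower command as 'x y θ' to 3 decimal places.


axis x: 3/2·-32.000 + 1 = -47.000
axis y: 1/4·11.000 + -2 = 0.750
axis θ: 1/2·88.000 + 0 = 44.000

-47.000 0.750 44.000


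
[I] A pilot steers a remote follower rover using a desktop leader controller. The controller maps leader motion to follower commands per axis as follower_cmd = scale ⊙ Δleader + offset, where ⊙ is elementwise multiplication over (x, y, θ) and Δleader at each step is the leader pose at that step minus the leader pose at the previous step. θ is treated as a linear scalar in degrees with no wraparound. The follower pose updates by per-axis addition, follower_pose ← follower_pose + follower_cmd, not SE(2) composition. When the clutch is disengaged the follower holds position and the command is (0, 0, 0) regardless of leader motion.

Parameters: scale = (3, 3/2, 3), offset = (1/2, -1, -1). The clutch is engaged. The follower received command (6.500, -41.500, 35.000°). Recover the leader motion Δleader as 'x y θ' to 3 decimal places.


2.000 -27.000 12.000

axis x: (6.500 − 1/2) / (3) = 2.000
axis y: (-41.500 − -1) / (3/2) = -27.000
axis θ: (35.000 − -1) / (3) = 12.000


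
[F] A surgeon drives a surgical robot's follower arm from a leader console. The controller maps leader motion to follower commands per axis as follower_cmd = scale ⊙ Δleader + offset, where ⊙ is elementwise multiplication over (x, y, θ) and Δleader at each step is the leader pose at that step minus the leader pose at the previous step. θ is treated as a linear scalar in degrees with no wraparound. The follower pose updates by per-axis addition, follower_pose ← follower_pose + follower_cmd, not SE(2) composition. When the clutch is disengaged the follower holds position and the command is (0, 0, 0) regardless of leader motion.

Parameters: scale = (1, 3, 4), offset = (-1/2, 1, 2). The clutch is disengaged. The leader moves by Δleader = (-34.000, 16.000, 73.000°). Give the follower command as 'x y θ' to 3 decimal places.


0.000 0.000 0.000

clutch disengaged → follower holds; cmd = (0, 0, 0)


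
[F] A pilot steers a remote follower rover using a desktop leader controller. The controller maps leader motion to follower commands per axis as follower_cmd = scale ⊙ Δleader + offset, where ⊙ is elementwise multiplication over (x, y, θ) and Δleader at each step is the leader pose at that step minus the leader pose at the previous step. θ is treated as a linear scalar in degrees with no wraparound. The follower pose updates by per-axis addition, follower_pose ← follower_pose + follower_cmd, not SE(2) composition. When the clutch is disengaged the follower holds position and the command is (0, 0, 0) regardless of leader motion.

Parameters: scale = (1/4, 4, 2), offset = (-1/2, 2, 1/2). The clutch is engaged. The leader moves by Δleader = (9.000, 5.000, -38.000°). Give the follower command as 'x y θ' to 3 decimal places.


1.750 22.000 -75.500

axis x: 1/4·9.000 + -1/2 = 1.750
axis y: 4·5.000 + 2 = 22.000
axis θ: 2·-38.000 + 1/2 = -75.500


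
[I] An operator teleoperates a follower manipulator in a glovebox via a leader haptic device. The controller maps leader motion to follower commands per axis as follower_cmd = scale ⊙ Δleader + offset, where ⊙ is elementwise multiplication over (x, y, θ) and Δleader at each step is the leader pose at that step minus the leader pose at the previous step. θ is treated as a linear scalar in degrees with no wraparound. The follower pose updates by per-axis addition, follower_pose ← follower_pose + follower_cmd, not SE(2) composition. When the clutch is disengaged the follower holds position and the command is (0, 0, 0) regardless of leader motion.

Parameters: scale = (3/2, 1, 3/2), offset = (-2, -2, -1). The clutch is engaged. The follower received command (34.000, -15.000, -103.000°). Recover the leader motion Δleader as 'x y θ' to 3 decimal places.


24.000 -13.000 -68.000

axis x: (34.000 − -2) / (3/2) = 24.000
axis y: (-15.000 − -2) / (1) = -13.000
axis θ: (-103.000 − -1) / (3/2) = -68.000


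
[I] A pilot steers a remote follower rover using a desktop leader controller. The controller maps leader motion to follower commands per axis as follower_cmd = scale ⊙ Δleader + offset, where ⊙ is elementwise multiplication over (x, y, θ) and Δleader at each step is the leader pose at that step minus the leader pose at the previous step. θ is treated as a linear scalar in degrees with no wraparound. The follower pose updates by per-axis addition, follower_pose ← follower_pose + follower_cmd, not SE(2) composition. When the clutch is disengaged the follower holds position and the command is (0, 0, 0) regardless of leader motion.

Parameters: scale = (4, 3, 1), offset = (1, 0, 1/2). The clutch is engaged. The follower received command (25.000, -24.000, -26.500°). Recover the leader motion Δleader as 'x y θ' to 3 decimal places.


6.000 -8.000 -27.000

axis x: (25.000 − 1) / (4) = 6.000
axis y: (-24.000 − 0) / (3) = -8.000
axis θ: (-26.500 − 1/2) / (1) = -27.000


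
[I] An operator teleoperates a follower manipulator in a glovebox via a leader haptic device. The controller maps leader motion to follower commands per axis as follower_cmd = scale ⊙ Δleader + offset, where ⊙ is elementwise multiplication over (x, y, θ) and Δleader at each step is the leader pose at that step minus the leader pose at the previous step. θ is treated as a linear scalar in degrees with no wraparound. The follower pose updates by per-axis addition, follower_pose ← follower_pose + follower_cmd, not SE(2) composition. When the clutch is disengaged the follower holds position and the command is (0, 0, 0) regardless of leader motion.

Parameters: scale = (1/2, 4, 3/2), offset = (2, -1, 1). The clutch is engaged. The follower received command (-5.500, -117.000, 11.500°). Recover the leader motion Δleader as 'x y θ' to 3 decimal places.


-15.000 -29.000 7.000

axis x: (-5.500 − 2) / (1/2) = -15.000
axis y: (-117.000 − -1) / (4) = -29.000
axis θ: (11.500 − 1) / (3/2) = 7.000


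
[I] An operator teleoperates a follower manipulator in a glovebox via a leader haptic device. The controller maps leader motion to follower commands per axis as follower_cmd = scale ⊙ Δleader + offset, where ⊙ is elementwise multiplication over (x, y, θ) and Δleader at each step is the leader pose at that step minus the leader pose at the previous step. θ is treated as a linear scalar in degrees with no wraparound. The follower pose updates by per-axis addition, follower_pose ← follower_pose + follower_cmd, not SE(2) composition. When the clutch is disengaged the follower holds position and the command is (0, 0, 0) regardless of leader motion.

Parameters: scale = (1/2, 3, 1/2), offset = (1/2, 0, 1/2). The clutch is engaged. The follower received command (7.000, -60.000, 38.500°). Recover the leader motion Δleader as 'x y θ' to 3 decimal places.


13.000 -20.000 76.000

axis x: (7.000 − 1/2) / (1/2) = 13.000
axis y: (-60.000 − 0) / (3) = -20.000
axis θ: (38.500 − 1/2) / (1/2) = 76.000


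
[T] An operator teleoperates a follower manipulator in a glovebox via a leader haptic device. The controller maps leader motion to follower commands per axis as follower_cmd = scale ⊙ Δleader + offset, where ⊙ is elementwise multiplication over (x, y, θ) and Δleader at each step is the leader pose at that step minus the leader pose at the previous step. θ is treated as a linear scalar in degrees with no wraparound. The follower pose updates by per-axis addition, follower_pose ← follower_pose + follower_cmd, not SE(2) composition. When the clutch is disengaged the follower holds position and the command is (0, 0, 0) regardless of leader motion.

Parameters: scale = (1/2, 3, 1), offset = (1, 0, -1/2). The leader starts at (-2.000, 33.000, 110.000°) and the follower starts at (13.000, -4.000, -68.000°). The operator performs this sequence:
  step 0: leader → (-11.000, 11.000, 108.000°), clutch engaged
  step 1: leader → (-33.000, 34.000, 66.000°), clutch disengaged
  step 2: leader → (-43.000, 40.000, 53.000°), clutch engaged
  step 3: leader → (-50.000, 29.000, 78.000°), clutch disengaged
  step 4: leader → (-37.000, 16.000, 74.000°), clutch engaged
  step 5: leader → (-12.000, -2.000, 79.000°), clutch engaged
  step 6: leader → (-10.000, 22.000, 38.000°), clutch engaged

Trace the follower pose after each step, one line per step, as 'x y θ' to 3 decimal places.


9.500 -70.000 -70.500
9.500 -70.000 -70.500
5.500 -52.000 -84.000
5.500 -52.000 -84.000
13.000 -91.000 -88.500
26.500 -145.000 -84.000
28.500 -73.000 -125.500

step 0: Δleader=(-9.000, -22.000, -2.000°), engaged; cmd=(-3.500, -66.000, -2.500°) → follower=(9.500, -70.000, -70.500°)
step 1: Δleader=(-22.000, 23.000, -42.000°), disengaged; cmd=(0,0,0) → follower holds at (9.500, -70.000, -70.500°)
step 2: Δleader=(-10.000, 6.000, -13.000°), engaged; cmd=(-4.000, 18.000, -13.500°) → follower=(5.500, -52.000, -84.000°)
step 3: Δleader=(-7.000, -11.000, 25.000°), disengaged; cmd=(0,0,0) → follower holds at (5.500, -52.000, -84.000°)
step 4: Δleader=(13.000, -13.000, -4.000°), engaged; cmd=(7.500, -39.000, -4.500°) → follower=(13.000, -91.000, -88.500°)
step 5: Δleader=(25.000, -18.000, 5.000°), engaged; cmd=(13.500, -54.000, 4.500°) → follower=(26.500, -145.000, -84.000°)
step 6: Δleader=(2.000, 24.000, -41.000°), engaged; cmd=(2.000, 72.000, -41.500°) → follower=(28.500, -73.000, -125.500°)


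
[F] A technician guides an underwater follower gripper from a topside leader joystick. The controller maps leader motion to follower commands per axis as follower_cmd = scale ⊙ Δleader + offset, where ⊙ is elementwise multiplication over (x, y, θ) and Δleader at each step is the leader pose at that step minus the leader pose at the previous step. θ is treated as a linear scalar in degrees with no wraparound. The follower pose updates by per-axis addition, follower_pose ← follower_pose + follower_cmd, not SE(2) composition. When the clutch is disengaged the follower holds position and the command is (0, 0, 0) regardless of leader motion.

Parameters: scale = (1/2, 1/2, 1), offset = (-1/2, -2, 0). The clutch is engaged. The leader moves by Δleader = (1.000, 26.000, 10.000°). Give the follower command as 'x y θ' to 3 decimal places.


axis x: 1/2·1.000 + -1/2 = 0.000
axis y: 1/2·26.000 + -2 = 11.000
axis θ: 1·10.000 + 0 = 10.000

0.000 11.000 10.000


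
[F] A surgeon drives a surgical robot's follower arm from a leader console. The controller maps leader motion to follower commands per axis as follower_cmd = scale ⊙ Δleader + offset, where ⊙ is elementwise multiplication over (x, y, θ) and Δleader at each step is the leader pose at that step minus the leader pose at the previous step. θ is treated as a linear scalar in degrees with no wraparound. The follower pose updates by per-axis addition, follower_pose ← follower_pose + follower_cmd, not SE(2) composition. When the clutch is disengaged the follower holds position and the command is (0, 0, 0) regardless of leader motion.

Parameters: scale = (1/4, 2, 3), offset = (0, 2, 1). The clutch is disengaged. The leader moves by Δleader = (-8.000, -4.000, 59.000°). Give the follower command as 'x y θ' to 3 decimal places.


0.000 0.000 0.000

clutch disengaged → follower holds; cmd = (0, 0, 0)


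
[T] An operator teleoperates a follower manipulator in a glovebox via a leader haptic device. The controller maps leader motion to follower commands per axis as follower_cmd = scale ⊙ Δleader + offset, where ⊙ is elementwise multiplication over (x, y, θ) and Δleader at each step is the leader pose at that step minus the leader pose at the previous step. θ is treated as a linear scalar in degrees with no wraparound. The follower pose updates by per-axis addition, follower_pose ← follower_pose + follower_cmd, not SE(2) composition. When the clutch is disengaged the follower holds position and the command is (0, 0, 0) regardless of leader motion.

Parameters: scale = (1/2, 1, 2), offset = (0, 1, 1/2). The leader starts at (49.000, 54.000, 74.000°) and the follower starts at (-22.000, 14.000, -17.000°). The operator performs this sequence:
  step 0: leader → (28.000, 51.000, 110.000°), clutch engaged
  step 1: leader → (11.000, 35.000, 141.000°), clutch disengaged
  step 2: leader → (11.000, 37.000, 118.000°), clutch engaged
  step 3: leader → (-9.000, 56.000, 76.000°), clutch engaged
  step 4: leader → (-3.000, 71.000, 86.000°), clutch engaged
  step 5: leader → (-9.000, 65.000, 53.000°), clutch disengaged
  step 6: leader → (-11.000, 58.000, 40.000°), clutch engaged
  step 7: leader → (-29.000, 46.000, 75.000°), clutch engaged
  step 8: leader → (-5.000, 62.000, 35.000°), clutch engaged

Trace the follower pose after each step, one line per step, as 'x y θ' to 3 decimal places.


step 0: Δleader=(-21.000, -3.000, 36.000°), engaged; cmd=(-10.500, -2.000, 72.500°) → follower=(-32.500, 12.000, 55.500°)
step 1: Δleader=(-17.000, -16.000, 31.000°), disengaged; cmd=(0,0,0) → follower holds at (-32.500, 12.000, 55.500°)
step 2: Δleader=(0.000, 2.000, -23.000°), engaged; cmd=(0.000, 3.000, -45.500°) → follower=(-32.500, 15.000, 10.000°)
step 3: Δleader=(-20.000, 19.000, -42.000°), engaged; cmd=(-10.000, 20.000, -83.500°) → follower=(-42.500, 35.000, -73.500°)
step 4: Δleader=(6.000, 15.000, 10.000°), engaged; cmd=(3.000, 16.000, 20.500°) → follower=(-39.500, 51.000, -53.000°)
step 5: Δleader=(-6.000, -6.000, -33.000°), disengaged; cmd=(0,0,0) → follower holds at (-39.500, 51.000, -53.000°)
step 6: Δleader=(-2.000, -7.000, -13.000°), engaged; cmd=(-1.000, -6.000, -25.500°) → follower=(-40.500, 45.000, -78.500°)
step 7: Δleader=(-18.000, -12.000, 35.000°), engaged; cmd=(-9.000, -11.000, 70.500°) → follower=(-49.500, 34.000, -8.000°)
step 8: Δleader=(24.000, 16.000, -40.000°), engaged; cmd=(12.000, 17.000, -79.500°) → follower=(-37.500, 51.000, -87.500°)

-32.500 12.000 55.500
-32.500 12.000 55.500
-32.500 15.000 10.000
-42.500 35.000 -73.500
-39.500 51.000 -53.000
-39.500 51.000 -53.000
-40.500 45.000 -78.500
-49.500 34.000 -8.000
-37.500 51.000 -87.500


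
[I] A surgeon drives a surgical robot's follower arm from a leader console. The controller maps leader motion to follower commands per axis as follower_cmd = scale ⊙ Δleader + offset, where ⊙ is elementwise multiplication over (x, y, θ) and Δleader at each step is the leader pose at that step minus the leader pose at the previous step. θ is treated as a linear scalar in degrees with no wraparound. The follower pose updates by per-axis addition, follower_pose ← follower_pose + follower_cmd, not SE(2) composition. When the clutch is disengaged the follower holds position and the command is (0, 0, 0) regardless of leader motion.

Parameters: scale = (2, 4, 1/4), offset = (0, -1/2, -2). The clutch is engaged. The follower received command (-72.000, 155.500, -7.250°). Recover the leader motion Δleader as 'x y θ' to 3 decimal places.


axis x: (-72.000 − 0) / (2) = -36.000
axis y: (155.500 − -1/2) / (4) = 39.000
axis θ: (-7.250 − -2) / (1/4) = -21.000

-36.000 39.000 -21.000


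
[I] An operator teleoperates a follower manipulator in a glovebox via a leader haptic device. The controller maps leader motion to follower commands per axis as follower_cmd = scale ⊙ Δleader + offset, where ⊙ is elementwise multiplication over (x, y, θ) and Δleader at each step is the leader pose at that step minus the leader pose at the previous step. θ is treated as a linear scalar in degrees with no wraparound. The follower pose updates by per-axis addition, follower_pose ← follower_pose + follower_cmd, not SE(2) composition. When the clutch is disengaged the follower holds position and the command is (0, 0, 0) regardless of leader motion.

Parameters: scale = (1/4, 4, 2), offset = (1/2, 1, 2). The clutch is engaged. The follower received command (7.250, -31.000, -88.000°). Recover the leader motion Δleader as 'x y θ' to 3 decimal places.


axis x: (7.250 − 1/2) / (1/4) = 27.000
axis y: (-31.000 − 1) / (4) = -8.000
axis θ: (-88.000 − 2) / (2) = -45.000

27.000 -8.000 -45.000


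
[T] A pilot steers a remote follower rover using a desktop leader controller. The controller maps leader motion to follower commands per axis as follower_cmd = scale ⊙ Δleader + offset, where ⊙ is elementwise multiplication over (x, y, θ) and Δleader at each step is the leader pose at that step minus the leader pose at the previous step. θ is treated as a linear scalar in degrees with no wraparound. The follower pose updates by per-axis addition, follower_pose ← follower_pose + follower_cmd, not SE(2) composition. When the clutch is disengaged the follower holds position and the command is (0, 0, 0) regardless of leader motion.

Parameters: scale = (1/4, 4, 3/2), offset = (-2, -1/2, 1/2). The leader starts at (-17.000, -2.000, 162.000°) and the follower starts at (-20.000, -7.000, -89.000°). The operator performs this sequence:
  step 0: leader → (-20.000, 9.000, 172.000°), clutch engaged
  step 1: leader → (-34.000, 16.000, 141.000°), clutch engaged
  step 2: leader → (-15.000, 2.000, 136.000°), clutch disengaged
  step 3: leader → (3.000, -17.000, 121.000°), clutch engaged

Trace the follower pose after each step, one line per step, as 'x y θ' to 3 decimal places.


-22.750 36.500 -73.500
-28.250 64.000 -119.500
-28.250 64.000 -119.500
-25.750 -12.500 -141.500

step 0: Δleader=(-3.000, 11.000, 10.000°), engaged; cmd=(-2.750, 43.500, 15.500°) → follower=(-22.750, 36.500, -73.500°)
step 1: Δleader=(-14.000, 7.000, -31.000°), engaged; cmd=(-5.500, 27.500, -46.000°) → follower=(-28.250, 64.000, -119.500°)
step 2: Δleader=(19.000, -14.000, -5.000°), disengaged; cmd=(0,0,0) → follower holds at (-28.250, 64.000, -119.500°)
step 3: Δleader=(18.000, -19.000, -15.000°), engaged; cmd=(2.500, -76.500, -22.000°) → follower=(-25.750, -12.500, -141.500°)


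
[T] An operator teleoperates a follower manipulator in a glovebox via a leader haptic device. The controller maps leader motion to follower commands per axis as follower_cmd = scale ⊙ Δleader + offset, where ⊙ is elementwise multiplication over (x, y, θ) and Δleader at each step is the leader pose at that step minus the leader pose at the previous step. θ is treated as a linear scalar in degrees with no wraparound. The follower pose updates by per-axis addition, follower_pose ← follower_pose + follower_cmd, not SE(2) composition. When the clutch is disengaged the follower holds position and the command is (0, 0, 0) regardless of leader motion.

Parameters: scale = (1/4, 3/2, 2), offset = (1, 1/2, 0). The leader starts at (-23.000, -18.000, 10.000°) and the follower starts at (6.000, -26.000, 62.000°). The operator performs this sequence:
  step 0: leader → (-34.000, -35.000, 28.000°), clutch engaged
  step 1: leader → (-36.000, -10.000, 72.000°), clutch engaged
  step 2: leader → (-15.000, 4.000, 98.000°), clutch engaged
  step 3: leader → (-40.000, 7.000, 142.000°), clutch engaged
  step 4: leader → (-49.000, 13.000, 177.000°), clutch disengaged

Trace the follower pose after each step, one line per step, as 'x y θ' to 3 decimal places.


step 0: Δleader=(-11.000, -17.000, 18.000°), engaged; cmd=(-1.750, -25.000, 36.000°) → follower=(4.250, -51.000, 98.000°)
step 1: Δleader=(-2.000, 25.000, 44.000°), engaged; cmd=(0.500, 38.000, 88.000°) → follower=(4.750, -13.000, 186.000°)
step 2: Δleader=(21.000, 14.000, 26.000°), engaged; cmd=(6.250, 21.500, 52.000°) → follower=(11.000, 8.500, 238.000°)
step 3: Δleader=(-25.000, 3.000, 44.000°), engaged; cmd=(-5.250, 5.000, 88.000°) → follower=(5.750, 13.500, 326.000°)
step 4: Δleader=(-9.000, 6.000, 35.000°), disengaged; cmd=(0,0,0) → follower holds at (5.750, 13.500, 326.000°)

4.250 -51.000 98.000
4.750 -13.000 186.000
11.000 8.500 238.000
5.750 13.500 326.000
5.750 13.500 326.000
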